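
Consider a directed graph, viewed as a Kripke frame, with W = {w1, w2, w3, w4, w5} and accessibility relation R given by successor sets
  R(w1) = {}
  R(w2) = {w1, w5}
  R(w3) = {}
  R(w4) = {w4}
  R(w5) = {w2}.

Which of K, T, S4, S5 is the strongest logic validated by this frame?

K

Reflexive (axiom T): no — w1 is not related to itself.
Transitive (axiom 4): no — w5 R w2 and w2 R w1, but not w5 R w1.
Euclidean (axiom 5): no — w2 R w1 and w2 R w5, but not w1 R w5.
So F validates K; T would additionally require R to be reflexive. The strongest is K.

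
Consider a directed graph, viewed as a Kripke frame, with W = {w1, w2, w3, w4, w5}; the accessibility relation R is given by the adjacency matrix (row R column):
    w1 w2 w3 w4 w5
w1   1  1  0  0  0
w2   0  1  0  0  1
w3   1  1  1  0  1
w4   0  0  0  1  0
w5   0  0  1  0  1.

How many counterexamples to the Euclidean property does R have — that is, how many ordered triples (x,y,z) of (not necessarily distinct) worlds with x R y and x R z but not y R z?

8

Enumerating: (w1,w2,w1), (w2,w5,w2), (w3,w1,w3), (w3,w1,w5), (w3,w2,w1), (w3,w2,w3), (w3,w5,w1), (w3,w5,w2).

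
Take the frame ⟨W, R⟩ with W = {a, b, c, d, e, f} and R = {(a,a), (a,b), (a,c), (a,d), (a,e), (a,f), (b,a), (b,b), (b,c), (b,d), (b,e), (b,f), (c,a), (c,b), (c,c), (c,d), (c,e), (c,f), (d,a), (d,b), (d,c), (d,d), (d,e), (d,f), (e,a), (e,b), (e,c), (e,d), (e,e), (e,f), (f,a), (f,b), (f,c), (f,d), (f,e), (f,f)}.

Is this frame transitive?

Yes

Transitive: yes — every two-step R-path is closed by a direct edge.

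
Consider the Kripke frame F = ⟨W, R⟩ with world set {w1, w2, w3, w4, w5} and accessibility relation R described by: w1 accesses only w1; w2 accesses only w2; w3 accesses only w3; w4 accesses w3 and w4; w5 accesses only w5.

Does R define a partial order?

Yes

Reflexive: yes — every world is R-related to itself.
Transitive: yes — every two-step R-path is closed by a direct edge.
Antisymmetric: yes — no distinct pair is related both ways.
So R is a partial order.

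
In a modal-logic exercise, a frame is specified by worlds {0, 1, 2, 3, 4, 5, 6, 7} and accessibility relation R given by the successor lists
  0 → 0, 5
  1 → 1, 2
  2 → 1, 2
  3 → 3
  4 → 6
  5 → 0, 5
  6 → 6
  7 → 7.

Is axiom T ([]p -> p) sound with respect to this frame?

No

By correspondence theory, T is valid on a frame iff R is reflexive.
Reflexive: no — 4 is not related to itself.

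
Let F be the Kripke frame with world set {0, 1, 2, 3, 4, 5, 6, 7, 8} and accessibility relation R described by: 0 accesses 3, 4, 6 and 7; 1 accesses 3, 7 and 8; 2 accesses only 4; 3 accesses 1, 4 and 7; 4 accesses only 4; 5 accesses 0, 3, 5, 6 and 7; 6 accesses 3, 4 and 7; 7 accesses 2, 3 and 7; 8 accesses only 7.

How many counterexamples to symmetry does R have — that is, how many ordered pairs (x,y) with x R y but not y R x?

17

Enumerating: (0,3), (0,4), (0,6), (0,7), (1,7), (1,8), (2,4), (3,4), (5,0), (5,3), (5,6), (5,7), (6,3), (6,4), (6,7), (7,2), (8,7).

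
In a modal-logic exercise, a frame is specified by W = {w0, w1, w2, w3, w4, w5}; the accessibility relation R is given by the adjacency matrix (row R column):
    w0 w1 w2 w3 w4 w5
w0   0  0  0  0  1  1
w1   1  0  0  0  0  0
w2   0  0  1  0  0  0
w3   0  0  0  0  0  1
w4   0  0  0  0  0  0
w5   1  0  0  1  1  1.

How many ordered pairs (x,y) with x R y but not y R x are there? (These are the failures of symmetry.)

3

Enumerating: (w0,w4), (w1,w0), (w5,w4).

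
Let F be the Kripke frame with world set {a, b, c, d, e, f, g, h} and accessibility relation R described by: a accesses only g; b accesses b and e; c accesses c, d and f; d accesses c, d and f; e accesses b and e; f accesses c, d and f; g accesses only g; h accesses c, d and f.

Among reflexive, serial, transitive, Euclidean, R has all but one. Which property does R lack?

reflexive

Reflexive: no — a is not related to itself.
Serial: yes — every world has a successor (e.g. a R g).
Transitive: yes — every two-step R-path is closed by a direct edge.
Euclidean: yes — any two successors of a common world are R-related.
Only reflexive fails.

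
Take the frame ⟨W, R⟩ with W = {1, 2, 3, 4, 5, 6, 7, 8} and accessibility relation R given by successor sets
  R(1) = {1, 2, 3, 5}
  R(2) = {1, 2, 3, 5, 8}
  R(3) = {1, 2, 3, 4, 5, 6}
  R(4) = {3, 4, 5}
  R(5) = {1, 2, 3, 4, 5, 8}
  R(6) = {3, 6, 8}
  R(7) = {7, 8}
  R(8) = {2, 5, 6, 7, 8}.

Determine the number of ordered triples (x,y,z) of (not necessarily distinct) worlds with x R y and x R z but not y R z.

Enumerating: (2,1,8), (2,3,8), (2,8,1), (2,8,3), (3,1,4), (3,1,6), (3,2,4), (3,2,6), (3,4,1), (3,4,2), (3,4,6), (3,5,6), … and 26 more.
Total: 38.

38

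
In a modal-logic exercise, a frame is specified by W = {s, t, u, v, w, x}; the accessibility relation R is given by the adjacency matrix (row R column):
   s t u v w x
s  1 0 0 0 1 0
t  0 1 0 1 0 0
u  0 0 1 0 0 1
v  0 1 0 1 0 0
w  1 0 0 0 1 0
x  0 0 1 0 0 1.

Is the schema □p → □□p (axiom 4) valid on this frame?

Yes

The schema 4 characterises exactly the transitive frames.
Transitive: yes — every two-step R-path is closed by a direct edge.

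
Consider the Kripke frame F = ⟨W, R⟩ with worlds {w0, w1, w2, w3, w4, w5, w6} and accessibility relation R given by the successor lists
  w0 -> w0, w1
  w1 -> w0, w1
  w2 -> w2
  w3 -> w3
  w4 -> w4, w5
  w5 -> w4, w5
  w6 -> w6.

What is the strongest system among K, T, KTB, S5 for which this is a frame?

S5

Reflexive (axiom T): yes — every world is R-related to itself.
Symmetric (axiom B): yes — every pair in R has its reverse in R.
Euclidean (axiom 5): yes — any two successors of a common world are R-related.
So F validates K, T, KTB, S5. The strongest is S5.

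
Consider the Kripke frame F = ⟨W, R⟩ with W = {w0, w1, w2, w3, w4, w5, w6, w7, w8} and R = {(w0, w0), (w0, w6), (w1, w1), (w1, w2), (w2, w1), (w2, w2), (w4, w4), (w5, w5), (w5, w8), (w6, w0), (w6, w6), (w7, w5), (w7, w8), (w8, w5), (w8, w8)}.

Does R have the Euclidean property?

Yes

Euclidean: yes — any two successors of a common world are R-related.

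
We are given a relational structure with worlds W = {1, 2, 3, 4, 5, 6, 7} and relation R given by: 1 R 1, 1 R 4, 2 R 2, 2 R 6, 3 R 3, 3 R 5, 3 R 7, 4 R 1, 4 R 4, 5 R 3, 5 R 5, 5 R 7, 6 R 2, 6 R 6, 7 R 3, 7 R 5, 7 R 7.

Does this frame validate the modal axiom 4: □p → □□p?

Axiom 4 corresponds to the accessibility relation being transitive.
Transitive: yes — every two-step R-path is closed by a direct edge.

Yes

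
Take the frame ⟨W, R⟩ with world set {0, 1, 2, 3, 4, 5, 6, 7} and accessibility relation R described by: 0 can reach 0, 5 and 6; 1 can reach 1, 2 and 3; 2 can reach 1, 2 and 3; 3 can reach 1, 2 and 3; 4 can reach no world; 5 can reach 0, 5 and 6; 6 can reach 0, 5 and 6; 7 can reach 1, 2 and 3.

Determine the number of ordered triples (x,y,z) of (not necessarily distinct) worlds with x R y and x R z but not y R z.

0

R is Euclidean; there are no such tuples.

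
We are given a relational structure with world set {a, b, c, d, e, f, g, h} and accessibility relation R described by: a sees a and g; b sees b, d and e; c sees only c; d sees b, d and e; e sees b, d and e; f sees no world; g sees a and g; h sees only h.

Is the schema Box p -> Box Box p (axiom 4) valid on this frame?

Yes

The schema 4 characterises exactly the transitive frames.
Transitive: yes — every two-step R-path is closed by a direct edge.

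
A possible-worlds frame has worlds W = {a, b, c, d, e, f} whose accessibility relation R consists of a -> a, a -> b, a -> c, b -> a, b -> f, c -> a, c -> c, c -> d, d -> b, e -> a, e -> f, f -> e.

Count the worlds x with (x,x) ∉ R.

Enumerating: b, d, e, f.

4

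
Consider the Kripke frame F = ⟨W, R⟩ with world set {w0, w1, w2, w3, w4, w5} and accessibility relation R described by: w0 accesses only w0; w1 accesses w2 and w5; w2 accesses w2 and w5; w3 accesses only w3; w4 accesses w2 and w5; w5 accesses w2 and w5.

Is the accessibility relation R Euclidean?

Euclidean: yes — any two successors of a common world are R-related.

Yes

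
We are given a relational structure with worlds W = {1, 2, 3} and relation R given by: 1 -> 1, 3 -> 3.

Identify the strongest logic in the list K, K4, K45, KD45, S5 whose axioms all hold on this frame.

K45

Transitive (axiom 4): yes — every two-step R-path is closed by a direct edge.
Euclidean (axiom 5): yes — any two successors of a common world are R-related.
Serial (axiom D): no — 2 has no R-successor.
Reflexive (axiom T): no — 2 is not related to itself.
So F validates K, K4, K45; KD45 would additionally require R to be serial. The strongest is K45.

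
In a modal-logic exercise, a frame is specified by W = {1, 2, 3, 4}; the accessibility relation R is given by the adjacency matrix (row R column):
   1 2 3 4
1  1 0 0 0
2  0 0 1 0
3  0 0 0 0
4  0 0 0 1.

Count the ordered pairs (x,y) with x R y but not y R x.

Enumerating: (2,3).

1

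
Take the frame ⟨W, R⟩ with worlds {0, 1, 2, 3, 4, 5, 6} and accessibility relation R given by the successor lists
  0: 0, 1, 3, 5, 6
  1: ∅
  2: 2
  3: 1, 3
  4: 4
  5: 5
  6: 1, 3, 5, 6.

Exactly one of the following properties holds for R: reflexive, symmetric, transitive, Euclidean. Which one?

transitive

Reflexive: no — 1 is not related to itself.
Symmetric: no — 0 R 1 but not 1 R 0.
Transitive: yes — every two-step R-path is closed by a direct edge.
Euclidean: no — 0 R 1 and 0 R 3, but not 1 R 3.
Only transitive holds.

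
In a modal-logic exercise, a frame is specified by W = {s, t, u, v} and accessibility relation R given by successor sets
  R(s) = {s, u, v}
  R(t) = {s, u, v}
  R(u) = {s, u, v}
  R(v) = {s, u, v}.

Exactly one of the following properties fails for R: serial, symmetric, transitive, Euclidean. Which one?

Serial: yes — every world has a successor (e.g. s R s).
Symmetric: no — t R s but not s R t.
Transitive: yes — every two-step R-path is closed by a direct edge.
Euclidean: yes — any two successors of a common world are R-related.
Only symmetric fails.

symmetric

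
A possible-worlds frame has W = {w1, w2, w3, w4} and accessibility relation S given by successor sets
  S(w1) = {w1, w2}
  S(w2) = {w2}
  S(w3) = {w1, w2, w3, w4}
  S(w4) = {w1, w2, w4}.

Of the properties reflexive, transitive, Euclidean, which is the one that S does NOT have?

Euclidean

Reflexive: yes — every world is S-related to itself.
Transitive: yes — every two-step S-path is closed by a direct edge.
Euclidean: no — w3 S w1 and w3 S w4, but not w1 S w4.
Only Euclidean fails.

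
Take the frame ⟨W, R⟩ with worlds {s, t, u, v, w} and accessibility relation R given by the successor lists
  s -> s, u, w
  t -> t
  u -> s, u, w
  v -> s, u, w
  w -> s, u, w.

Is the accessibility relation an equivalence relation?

No

Reflexive: no — v is not related to itself.
Symmetric: no — v R s but not s R v.
Transitive: yes — every two-step R-path is closed by a direct edge.
So R is not an equivalence relation.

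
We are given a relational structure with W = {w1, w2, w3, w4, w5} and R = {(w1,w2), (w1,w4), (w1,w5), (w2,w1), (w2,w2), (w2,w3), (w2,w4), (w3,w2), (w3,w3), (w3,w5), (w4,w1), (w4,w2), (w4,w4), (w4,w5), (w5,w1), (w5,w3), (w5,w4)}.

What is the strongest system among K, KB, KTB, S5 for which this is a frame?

Symmetric (axiom B): yes — every pair in R has its reverse in R.
Reflexive (axiom T): no — w1 is not related to itself.
Euclidean (axiom 5): no — w1 R w2 and w1 R w5, but not w2 R w5.
So F validates K, KB; KTB would additionally require R to be reflexive. The strongest is KB.

KB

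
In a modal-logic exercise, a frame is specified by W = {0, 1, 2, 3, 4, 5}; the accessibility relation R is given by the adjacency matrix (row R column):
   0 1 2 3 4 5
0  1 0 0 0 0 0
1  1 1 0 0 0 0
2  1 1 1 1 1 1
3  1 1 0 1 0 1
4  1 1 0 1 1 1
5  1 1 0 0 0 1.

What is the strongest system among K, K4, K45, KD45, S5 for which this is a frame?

Transitive (axiom 4): yes — every two-step R-path is closed by a direct edge.
Euclidean (axiom 5): no — 2 R 0 and 2 R 1, but not 0 R 1.
Serial (axiom D): yes — every world has a successor (e.g. 0 R 0).
Reflexive (axiom T): yes — every world is R-related to itself.
So F validates K, K4; K45 would additionally require R to be Euclidean. The strongest is K4.

K4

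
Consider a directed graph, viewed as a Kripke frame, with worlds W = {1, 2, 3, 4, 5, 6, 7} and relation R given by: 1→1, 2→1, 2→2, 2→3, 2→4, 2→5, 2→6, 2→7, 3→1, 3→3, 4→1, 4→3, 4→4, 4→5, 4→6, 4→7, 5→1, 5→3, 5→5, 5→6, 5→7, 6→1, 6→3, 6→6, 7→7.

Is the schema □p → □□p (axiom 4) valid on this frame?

By correspondence theory, 4 is valid on a frame iff R is transitive.
Transitive: yes — every two-step R-path is closed by a direct edge.

Yes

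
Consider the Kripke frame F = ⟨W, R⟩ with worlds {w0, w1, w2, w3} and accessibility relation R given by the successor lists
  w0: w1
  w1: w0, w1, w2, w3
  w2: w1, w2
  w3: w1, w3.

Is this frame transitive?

No

Transitive: no — w0 R w1 and w1 R w2, but not w0 R w2.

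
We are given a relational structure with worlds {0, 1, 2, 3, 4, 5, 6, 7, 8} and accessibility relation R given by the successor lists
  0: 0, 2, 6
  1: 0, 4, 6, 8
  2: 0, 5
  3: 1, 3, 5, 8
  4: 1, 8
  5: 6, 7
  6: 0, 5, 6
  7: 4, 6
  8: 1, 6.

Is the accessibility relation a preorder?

No

Reflexive: no — 1 is not related to itself.
Transitive: no — 0 R 2 and 2 R 5, but not 0 R 5.
So R is not a preorder.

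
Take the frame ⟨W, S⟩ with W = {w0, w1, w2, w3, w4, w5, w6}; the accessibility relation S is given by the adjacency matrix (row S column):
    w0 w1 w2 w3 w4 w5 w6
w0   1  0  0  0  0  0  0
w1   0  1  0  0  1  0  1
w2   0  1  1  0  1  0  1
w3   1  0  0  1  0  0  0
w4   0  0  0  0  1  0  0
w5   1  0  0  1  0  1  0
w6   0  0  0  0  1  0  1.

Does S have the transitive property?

Yes

Transitive: yes — every two-step S-path is closed by a direct edge.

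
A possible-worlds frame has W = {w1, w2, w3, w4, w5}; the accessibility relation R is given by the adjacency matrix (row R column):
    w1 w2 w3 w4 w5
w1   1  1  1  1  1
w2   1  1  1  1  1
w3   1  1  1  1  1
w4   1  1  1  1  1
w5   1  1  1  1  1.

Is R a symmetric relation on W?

Symmetric: yes — every pair in R has its reverse in R.

Yes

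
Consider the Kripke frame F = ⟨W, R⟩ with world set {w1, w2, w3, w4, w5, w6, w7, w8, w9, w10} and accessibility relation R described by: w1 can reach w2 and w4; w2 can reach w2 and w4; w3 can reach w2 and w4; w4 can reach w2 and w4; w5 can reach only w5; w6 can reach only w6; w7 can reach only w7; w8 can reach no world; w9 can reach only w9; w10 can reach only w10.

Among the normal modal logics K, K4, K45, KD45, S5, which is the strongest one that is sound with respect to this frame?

K45

Transitive (axiom 4): yes — every two-step R-path is closed by a direct edge.
Euclidean (axiom 5): yes — any two successors of a common world are R-related.
Serial (axiom D): no — w8 has no R-successor.
Reflexive (axiom T): no — w1 is not related to itself.
So F validates K, K4, K45; KD45 would additionally require R to be serial. The strongest is K45.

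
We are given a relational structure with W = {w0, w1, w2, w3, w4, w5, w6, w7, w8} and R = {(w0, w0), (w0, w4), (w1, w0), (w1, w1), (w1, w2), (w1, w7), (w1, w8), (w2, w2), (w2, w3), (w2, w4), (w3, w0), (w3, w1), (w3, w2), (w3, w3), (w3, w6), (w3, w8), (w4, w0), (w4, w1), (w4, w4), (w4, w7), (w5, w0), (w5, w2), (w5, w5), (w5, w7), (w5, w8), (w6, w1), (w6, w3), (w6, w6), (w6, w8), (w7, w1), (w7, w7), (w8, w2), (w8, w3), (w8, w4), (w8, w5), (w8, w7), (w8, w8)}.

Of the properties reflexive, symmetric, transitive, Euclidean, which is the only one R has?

Reflexive: yes — every world is R-related to itself.
Symmetric: no — w1 R w0 but not w0 R w1.
Transitive: no — w0 R w4 and w4 R w1, but not w0 R w1.
Euclidean: no — w1 R w0 and w1 R w2, but not w0 R w2.
Only reflexive holds.

reflexive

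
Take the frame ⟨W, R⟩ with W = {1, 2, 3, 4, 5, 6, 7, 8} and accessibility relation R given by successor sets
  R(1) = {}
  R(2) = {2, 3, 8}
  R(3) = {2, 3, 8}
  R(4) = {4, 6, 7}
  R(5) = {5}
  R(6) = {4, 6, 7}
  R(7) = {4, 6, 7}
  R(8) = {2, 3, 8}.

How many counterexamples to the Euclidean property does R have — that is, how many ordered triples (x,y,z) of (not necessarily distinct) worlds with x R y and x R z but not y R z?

R is Euclidean; there are no such tuples.

0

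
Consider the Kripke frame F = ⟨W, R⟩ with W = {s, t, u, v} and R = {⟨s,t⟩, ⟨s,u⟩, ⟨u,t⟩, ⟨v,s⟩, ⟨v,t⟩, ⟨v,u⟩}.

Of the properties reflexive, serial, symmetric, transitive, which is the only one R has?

transitive

Reflexive: no — s is not related to itself.
Serial: no — t has no R-successor.
Symmetric: no — s R t but not t R s.
Transitive: yes — every two-step R-path is closed by a direct edge.
Only transitive holds.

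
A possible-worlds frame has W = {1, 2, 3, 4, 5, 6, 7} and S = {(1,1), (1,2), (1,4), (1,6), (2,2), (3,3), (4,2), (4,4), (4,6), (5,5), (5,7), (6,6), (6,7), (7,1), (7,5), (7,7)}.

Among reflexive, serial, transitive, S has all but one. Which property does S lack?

Reflexive: yes — every world is S-related to itself.
Serial: yes — every world has a successor (e.g. 1 S 1).
Transitive: no — 1 S 6 and 6 S 7, but not 1 S 7.
Only transitive fails.

transitive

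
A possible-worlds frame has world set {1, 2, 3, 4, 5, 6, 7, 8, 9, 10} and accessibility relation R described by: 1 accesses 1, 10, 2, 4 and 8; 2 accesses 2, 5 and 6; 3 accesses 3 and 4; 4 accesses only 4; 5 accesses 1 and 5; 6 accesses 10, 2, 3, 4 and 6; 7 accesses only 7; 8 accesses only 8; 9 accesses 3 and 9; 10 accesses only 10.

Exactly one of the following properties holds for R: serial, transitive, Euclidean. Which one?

serial

Serial: yes — every world has a successor (e.g. 1 R 1).
Transitive: no — 1 R 2 and 2 R 5, but not 1 R 5.
Euclidean: no — 1 R 10 and 1 R 2, but not 10 R 2.
Only serial holds.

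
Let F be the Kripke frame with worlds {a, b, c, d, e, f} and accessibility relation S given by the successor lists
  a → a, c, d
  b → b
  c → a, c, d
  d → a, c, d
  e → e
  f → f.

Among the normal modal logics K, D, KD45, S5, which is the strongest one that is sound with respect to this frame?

S5

Serial (axiom D): yes — every world has a successor (e.g. a S a).
Euclidean (axiom 5): yes — any two successors of a common world are S-related.
Transitive (axiom 4): yes — every two-step S-path is closed by a direct edge.
Reflexive (axiom T): yes — every world is S-related to itself.
So F validates K, D, KD45, S5. The strongest is S5.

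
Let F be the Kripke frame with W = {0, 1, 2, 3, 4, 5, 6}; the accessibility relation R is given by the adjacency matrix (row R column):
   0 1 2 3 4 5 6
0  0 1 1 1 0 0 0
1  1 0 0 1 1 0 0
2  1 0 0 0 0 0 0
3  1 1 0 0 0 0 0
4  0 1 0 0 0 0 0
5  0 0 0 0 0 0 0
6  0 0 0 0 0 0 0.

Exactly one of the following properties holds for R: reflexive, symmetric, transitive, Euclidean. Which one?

symmetric

Reflexive: no — 0 is not related to itself.
Symmetric: yes — every pair in R has its reverse in R.
Transitive: no — 0 R 1 and 1 R 4, but not 0 R 4.
Euclidean: no — 0 R 1 and 0 R 2, but not 1 R 2.
Only symmetric holds.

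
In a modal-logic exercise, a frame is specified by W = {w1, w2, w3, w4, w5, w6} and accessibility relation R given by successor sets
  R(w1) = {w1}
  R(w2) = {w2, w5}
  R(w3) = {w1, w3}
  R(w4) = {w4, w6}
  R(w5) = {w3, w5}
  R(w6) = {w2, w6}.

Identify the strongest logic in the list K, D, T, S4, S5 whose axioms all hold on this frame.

Serial (axiom D): yes — every world has a successor (e.g. w1 R w1).
Reflexive (axiom T): yes — every world is R-related to itself.
Transitive (axiom 4): no — w2 R w5 and w5 R w3, but not w2 R w3.
Euclidean (axiom 5): no — w2 R w5 and w2 R w2, but not w5 R w2.
So F validates K, D, T; S4 would additionally require R to be transitive. The strongest is T.

T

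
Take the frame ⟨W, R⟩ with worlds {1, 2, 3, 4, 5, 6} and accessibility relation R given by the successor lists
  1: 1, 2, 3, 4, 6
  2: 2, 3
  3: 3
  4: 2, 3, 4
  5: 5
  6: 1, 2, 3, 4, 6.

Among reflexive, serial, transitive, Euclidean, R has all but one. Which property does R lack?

Reflexive: yes — every world is R-related to itself.
Serial: yes — every world has a successor (e.g. 1 R 1).
Transitive: yes — every two-step R-path is closed by a direct edge.
Euclidean: no — 1 R 2 and 1 R 4, but not 2 R 4.
Only Euclidean fails.

Euclidean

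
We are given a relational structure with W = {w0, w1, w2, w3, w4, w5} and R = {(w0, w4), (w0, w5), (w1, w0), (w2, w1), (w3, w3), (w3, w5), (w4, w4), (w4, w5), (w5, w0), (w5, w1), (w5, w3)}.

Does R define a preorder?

No

Reflexive: no — w0 is not related to itself.
Transitive: no — w0 R w5 and w5 R w1, but not w0 R w1.
So R is not a preorder.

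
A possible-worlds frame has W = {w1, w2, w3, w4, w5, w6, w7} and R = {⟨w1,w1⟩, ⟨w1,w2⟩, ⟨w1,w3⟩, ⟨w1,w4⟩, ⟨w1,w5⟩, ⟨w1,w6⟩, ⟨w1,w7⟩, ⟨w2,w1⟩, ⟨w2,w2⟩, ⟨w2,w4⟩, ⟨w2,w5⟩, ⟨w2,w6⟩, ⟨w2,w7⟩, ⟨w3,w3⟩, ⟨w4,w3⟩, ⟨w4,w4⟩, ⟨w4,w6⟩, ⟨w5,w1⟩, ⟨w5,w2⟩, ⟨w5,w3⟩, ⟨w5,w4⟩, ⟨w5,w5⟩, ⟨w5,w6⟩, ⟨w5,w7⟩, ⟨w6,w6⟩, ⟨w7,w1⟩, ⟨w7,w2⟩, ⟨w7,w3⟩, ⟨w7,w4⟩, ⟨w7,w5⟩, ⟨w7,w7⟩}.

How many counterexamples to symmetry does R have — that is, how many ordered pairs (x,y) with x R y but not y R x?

12

Enumerating: (w1,w3), (w1,w4), (w1,w6), (w2,w4), (w2,w6), (w4,w3), (w4,w6), (w5,w3), (w5,w4), (w5,w6), (w7,w3), (w7,w4).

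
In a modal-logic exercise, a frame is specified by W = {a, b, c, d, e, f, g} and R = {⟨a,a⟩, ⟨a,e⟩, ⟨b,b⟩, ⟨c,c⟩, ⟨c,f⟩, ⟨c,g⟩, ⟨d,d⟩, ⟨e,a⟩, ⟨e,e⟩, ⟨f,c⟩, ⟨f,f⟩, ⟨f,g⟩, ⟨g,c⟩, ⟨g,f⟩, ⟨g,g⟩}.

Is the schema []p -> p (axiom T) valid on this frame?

Yes

Axiom T corresponds to the accessibility relation being reflexive.
Reflexive: yes — every world is R-related to itself.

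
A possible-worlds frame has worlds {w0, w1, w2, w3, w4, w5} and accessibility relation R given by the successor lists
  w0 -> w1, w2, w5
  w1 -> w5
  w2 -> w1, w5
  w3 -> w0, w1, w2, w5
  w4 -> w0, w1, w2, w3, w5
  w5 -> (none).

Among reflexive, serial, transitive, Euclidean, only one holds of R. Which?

Reflexive: no — w0 is not related to itself.
Serial: no — w5 has no R-successor.
Transitive: yes — every two-step R-path is closed by a direct edge.
Euclidean: no — w0 R w1 and w0 R w2, but not w1 R w2.
Only transitive holds.

transitive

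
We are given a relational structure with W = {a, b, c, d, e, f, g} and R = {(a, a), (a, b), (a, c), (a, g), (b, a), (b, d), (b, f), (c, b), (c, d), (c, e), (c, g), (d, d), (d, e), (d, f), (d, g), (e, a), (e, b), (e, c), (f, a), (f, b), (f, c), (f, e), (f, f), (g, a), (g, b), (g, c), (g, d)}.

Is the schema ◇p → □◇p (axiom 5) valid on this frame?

No

Axiom 5 corresponds to the accessibility relation being Euclidean.
Euclidean: no — a R b and a R c, but not b R c.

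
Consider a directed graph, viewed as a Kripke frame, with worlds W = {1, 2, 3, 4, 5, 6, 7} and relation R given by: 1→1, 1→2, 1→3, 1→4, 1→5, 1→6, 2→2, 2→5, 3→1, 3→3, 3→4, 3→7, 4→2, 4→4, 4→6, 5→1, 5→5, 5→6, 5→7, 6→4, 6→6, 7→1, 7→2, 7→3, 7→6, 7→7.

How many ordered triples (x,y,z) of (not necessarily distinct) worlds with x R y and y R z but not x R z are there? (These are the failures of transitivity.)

25

Enumerating: (1,3,7), (1,5,7), (2,5,1), (2,5,6), (2,5,7), (3,1,2), (3,1,5), (3,1,6), (3,4,2), (3,4,6), (3,7,2), (3,7,6), … and 13 more.
Total: 25.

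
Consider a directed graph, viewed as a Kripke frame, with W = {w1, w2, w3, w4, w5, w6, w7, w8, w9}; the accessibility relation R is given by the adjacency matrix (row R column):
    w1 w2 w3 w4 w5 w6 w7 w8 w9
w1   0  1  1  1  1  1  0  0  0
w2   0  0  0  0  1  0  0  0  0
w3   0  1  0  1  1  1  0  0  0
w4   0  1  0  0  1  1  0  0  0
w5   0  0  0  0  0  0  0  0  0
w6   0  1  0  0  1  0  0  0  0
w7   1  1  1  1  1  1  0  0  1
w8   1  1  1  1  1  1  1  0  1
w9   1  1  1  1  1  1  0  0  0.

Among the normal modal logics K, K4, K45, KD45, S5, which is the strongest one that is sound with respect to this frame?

K4

Transitive (axiom 4): yes — every two-step R-path is closed by a direct edge.
Euclidean (axiom 5): no — w1 R w2 and w1 R w3, but not w2 R w3.
Serial (axiom D): no — w5 has no R-successor.
Reflexive (axiom T): no — w1 is not related to itself.
So F validates K, K4; K45 would additionally require R to be Euclidean. The strongest is K4.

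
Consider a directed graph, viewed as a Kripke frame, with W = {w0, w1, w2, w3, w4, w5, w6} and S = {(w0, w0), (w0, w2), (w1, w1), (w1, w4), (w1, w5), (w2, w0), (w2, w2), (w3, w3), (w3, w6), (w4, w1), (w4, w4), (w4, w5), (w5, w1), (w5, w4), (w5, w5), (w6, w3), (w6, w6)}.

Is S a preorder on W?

Reflexive: yes — every world is S-related to itself.
Transitive: yes — every two-step S-path is closed by a direct edge.
So S is a preorder.

Yes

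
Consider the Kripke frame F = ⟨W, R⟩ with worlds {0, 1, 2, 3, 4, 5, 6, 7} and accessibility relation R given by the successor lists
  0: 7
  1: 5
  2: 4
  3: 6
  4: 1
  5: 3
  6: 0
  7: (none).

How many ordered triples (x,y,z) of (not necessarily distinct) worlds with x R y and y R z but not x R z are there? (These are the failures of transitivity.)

6

Enumerating: (1,5,3), (2,4,1), (3,6,0), (4,1,5), (5,3,6), (6,0,7).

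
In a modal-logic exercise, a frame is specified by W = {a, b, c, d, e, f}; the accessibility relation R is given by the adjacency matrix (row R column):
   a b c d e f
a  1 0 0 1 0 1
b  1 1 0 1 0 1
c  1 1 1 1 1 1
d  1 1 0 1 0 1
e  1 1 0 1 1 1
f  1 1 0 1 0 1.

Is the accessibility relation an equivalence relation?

Reflexive: yes — every world is R-related to itself.
Symmetric: no — b R a but not a R b.
Transitive: no — a R d and d R b, but not a R b.
So R is not an equivalence relation.

No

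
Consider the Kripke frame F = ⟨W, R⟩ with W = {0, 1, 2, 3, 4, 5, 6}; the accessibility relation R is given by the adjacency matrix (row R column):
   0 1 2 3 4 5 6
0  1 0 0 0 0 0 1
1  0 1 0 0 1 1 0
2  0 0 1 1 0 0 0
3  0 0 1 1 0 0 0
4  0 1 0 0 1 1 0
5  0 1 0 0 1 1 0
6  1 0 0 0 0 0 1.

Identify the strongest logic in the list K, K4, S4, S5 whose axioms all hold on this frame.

S5

Transitive (axiom 4): yes — every two-step R-path is closed by a direct edge.
Reflexive (axiom T): yes — every world is R-related to itself.
Euclidean (axiom 5): yes — any two successors of a common world are R-related.
So F validates K, K4, S4, S5. The strongest is S5.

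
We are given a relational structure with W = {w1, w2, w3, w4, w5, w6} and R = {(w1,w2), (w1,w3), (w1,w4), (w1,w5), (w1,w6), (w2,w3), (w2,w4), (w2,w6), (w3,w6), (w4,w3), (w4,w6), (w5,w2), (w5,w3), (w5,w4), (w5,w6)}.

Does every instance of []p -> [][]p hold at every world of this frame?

Yes

By correspondence theory, 4 is valid on a frame iff R is transitive.
Transitive: yes — every two-step R-path is closed by a direct edge.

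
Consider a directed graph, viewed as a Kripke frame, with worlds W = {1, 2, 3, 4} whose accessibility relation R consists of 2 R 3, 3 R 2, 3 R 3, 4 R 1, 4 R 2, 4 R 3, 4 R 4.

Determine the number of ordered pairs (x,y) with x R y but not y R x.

3

Enumerating: (4,1), (4,2), (4,3).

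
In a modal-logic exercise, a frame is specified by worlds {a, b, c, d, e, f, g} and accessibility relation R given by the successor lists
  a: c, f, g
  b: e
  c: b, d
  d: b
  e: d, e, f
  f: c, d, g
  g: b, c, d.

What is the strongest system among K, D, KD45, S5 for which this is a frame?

D

Serial (axiom D): yes — every world has a successor (e.g. a R c).
Euclidean (axiom 5): no — a R c and a R f, but not c R f.
Transitive (axiom 4): no — a R c and c R b, but not a R b.
Reflexive (axiom T): no — a is not related to itself.
So F validates K, D; KD45 would additionally require R to be Euclidean and transitive. The strongest is D.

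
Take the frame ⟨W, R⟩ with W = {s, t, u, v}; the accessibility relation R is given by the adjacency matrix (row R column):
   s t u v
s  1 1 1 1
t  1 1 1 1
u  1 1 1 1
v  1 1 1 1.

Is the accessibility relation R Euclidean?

Euclidean: yes — any two successors of a common world are R-related.

Yes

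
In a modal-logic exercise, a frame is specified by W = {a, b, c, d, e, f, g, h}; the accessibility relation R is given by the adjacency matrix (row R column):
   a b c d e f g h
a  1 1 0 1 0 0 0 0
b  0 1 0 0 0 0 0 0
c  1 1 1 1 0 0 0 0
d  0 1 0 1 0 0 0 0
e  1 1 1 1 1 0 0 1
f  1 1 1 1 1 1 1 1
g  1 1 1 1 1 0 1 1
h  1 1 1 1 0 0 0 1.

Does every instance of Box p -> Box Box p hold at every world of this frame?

The schema 4 characterises exactly the transitive frames.
Transitive: yes — every two-step R-path is closed by a direct edge.

Yes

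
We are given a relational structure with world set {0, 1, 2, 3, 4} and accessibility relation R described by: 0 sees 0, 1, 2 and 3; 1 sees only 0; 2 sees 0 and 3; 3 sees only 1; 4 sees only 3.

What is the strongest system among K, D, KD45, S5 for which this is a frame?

D

Serial (axiom D): yes — every world has a successor (e.g. 0 R 0).
Euclidean (axiom 5): no — 0 R 1 and 0 R 2, but not 1 R 2.
Transitive (axiom 4): no — 1 R 0 and 0 R 2, but not 1 R 2.
Reflexive (axiom T): no — 1 is not related to itself.
So F validates K, D; KD45 would additionally require R to be Euclidean and transitive. The strongest is D.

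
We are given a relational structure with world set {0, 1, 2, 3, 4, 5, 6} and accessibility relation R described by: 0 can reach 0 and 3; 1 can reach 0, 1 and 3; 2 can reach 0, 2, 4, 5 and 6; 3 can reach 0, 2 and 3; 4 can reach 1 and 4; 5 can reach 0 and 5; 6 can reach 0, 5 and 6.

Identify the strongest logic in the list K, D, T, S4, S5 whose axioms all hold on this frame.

Serial (axiom D): yes — every world has a successor (e.g. 0 R 0).
Reflexive (axiom T): yes — every world is R-related to itself.
Transitive (axiom 4): no — 0 R 3 and 3 R 2, but not 0 R 2.
Euclidean (axiom 5): no — 2 R 0 and 2 R 4, but not 0 R 4.
So F validates K, D, T; S4 would additionally require R to be transitive. The strongest is T.

T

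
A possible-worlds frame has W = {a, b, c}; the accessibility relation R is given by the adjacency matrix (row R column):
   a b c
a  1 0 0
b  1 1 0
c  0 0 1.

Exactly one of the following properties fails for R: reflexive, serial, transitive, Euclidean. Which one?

Reflexive: yes — every world is R-related to itself.
Serial: yes — every world has a successor (e.g. a R a).
Transitive: yes — every two-step R-path is closed by a direct edge.
Euclidean: no — b R a and b R b, but not a R b.
Only Euclidean fails.

Euclidean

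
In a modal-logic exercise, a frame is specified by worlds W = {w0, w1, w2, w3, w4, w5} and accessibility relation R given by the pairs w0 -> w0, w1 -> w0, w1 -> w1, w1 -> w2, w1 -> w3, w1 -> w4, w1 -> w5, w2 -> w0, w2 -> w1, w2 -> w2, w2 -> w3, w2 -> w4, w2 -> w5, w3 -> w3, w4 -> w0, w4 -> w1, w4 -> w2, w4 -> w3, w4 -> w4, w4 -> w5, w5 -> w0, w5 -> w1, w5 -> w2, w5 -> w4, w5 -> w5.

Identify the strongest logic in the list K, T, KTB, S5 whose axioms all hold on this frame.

T

Reflexive (axiom T): yes — every world is R-related to itself.
Symmetric (axiom B): no — w1 R w0 but not w0 R w1.
Euclidean (axiom 5): no — w1 R w0 and w1 R w2, but not w0 R w2.
So F validates K, T; KTB would additionally require R to be symmetric. The strongest is T.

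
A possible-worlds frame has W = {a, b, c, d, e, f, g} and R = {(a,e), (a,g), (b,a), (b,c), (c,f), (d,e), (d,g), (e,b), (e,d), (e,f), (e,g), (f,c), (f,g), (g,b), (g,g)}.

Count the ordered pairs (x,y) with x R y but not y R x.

Enumerating: (a,e), (a,g), (b,a), (b,c), (d,g), (e,b), (e,f), (e,g), (f,g), (g,b).

10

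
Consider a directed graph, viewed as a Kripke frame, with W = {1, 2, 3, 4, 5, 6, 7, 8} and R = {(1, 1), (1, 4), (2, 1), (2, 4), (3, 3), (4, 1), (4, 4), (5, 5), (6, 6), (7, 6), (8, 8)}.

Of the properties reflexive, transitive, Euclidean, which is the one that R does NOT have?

reflexive

Reflexive: no — 2 is not related to itself.
Transitive: yes — every two-step R-path is closed by a direct edge.
Euclidean: yes — any two successors of a common world are R-related.
Only reflexive fails.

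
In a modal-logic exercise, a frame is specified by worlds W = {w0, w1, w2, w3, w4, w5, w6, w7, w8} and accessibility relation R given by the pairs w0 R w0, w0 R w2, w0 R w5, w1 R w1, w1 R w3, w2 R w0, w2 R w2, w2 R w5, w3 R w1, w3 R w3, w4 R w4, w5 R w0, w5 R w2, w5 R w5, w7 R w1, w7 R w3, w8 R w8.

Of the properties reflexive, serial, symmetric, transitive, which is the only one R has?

transitive

Reflexive: no — w6 is not related to itself.
Serial: no — w6 has no R-successor.
Symmetric: no — w7 R w1 but not w1 R w7.
Transitive: yes — every two-step R-path is closed by a direct edge.
Only transitive holds.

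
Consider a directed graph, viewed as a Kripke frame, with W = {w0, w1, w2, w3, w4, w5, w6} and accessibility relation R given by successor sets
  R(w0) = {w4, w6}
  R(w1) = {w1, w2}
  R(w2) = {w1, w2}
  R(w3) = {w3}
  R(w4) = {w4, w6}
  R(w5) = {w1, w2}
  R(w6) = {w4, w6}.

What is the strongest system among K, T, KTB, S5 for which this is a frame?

K

Reflexive (axiom T): no — w0 is not related to itself.
Symmetric (axiom B): no — w0 R w4 but not w4 R w0.
Euclidean (axiom 5): yes — any two successors of a common world are R-related.
So F validates K; T would additionally require R to be reflexive. The strongest is K.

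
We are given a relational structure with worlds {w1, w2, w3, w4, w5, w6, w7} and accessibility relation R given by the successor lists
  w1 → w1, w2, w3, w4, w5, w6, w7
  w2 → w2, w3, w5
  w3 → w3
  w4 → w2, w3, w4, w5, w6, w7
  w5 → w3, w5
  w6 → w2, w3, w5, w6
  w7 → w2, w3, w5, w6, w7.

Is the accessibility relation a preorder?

Reflexive: yes — every world is R-related to itself.
Transitive: yes — every two-step R-path is closed by a direct edge.
So R is a preorder.

Yes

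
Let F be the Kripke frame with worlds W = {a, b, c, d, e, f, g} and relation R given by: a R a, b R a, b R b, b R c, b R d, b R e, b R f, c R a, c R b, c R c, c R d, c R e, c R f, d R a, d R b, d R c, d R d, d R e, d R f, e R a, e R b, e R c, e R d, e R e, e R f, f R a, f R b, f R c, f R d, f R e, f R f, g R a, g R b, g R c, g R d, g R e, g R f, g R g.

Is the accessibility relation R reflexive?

Yes

Reflexive: yes — every world is R-related to itself.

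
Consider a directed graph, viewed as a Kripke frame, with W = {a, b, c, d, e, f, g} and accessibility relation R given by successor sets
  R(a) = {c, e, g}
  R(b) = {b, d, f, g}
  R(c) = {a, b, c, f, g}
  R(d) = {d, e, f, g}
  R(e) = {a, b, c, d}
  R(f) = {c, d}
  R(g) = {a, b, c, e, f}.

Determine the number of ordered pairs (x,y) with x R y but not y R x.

8

Enumerating: (b,d), (b,f), (c,b), (d,g), (e,b), (e,c), (g,e), (g,f).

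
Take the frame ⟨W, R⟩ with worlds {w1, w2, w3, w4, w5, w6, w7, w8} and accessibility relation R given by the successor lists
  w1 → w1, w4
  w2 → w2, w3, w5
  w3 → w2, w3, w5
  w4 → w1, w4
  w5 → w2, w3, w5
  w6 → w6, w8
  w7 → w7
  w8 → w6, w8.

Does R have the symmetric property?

Symmetric: yes — every pair in R has its reverse in R.

Yes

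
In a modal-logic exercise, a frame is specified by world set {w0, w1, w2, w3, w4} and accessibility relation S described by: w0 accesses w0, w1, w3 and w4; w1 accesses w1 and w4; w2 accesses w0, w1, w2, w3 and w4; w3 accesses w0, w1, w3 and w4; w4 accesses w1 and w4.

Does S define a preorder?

Yes

Reflexive: yes — every world is S-related to itself.
Transitive: yes — every two-step S-path is closed by a direct edge.
So S is a preorder.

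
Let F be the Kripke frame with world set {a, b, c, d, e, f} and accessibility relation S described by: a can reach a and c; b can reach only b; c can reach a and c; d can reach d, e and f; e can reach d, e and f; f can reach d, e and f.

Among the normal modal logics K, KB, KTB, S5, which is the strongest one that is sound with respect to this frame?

Symmetric (axiom B): yes — every pair in S has its reverse in S.
Reflexive (axiom T): yes — every world is S-related to itself.
Euclidean (axiom 5): yes — any two successors of a common world are S-related.
So F validates K, KB, KTB, S5. The strongest is S5.

S5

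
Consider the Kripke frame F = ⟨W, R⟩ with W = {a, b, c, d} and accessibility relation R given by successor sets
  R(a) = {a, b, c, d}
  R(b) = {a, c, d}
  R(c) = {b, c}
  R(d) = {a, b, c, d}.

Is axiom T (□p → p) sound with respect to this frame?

The schema T characterises exactly the reflexive frames.
Reflexive: no — b is not related to itself.

No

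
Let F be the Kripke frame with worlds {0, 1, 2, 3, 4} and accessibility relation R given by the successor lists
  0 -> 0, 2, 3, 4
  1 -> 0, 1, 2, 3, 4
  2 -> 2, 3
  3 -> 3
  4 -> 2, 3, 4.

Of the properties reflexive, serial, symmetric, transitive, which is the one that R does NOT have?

symmetric

Reflexive: yes — every world is R-related to itself.
Serial: yes — every world has a successor (e.g. 0 R 0).
Symmetric: no — 0 R 2 but not 2 R 0.
Transitive: yes — every two-step R-path is closed by a direct edge.
Only symmetric fails.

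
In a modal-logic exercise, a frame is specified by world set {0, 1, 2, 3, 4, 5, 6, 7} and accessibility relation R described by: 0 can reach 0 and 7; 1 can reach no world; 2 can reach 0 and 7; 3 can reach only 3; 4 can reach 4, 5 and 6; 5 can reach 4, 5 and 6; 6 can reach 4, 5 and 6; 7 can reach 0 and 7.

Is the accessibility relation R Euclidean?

Yes

Euclidean: yes — any two successors of a common world are R-related.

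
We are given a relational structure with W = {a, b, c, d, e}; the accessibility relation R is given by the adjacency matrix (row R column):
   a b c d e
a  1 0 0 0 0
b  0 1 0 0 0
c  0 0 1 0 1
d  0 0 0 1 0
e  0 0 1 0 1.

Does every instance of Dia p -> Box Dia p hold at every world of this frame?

The schema 5 characterises exactly the Euclidean frames.
Euclidean: yes — any two successors of a common world are R-related.

Yes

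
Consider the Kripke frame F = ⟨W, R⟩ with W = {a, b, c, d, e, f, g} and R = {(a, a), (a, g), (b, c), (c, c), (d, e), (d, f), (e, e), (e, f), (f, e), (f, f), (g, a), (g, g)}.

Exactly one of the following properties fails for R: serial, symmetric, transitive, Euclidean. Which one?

Serial: yes — every world has a successor (e.g. a R a).
Symmetric: no — b R c but not c R b.
Transitive: yes — every two-step R-path is closed by a direct edge.
Euclidean: yes — any two successors of a common world are R-related.
Only symmetric fails.

symmetric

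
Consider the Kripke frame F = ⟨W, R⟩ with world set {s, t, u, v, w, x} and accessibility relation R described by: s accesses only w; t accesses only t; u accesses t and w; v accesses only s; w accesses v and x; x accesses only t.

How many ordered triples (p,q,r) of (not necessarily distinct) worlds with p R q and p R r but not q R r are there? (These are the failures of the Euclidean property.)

Enumerating: (s,w,w), (u,t,w), (u,w,t), (u,w,w), (v,s,s), (w,v,v), (w,v,x), (w,x,v), (w,x,x).

9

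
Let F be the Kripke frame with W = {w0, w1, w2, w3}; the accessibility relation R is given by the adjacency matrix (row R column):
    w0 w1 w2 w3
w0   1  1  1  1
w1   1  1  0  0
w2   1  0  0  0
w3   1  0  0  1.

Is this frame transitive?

No

Transitive: no — w1 R w0 and w0 R w2, but not w1 R w2.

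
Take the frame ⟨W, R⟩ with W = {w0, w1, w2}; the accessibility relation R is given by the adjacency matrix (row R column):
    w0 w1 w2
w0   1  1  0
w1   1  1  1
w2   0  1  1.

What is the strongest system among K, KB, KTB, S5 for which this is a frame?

Symmetric (axiom B): yes — every pair in R has its reverse in R.
Reflexive (axiom T): yes — every world is R-related to itself.
Euclidean (axiom 5): no — w1 R w0 and w1 R w2, but not w0 R w2.
So F validates K, KB, KTB; S5 would additionally require R to be Euclidean. The strongest is KTB.

KTB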